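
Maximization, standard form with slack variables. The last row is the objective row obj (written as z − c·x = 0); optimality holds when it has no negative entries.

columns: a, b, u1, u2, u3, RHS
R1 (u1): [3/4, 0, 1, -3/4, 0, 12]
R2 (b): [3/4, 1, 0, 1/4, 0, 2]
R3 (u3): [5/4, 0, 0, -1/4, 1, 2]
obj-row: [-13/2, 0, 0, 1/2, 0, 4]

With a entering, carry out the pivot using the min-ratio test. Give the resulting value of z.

Ratio test on column a — row 1: 12/(3/4) = 16; row 2: 2/(3/4) = 8/3; row 3: 2/(5/4) = 8/5. Minimum is 8/5 at row 3 (u3 leaves); pivot element 5/4.
Pivot on row 3; the obj-row RHS becomes 4 − (-13/2)·(8/5) = 72/5.

72/5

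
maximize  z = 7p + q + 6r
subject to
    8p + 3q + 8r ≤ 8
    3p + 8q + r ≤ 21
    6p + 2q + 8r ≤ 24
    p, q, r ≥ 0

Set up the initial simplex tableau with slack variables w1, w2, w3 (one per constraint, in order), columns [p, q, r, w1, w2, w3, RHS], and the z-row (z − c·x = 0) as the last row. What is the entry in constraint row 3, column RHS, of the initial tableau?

The RHS of constraint 3 is b_3 = 24.

24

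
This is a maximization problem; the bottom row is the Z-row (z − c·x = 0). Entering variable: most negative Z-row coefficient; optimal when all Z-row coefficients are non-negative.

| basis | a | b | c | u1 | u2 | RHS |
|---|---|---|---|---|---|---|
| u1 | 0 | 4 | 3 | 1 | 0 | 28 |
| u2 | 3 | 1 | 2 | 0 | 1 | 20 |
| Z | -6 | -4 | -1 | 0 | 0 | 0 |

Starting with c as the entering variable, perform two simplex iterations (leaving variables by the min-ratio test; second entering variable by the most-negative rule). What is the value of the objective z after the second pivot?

Ratio test on column c — row 1: 28/3 = 28/3; row 2: 20/2 = 10. Minimum is 28/3 at row 1 (u1 leaves); pivot element 3.
Pivot on row 1; the Z-row RHS becomes 0 − (-1)·(28/3) = 28/3.
Next entering variable (most negative Z-row entry -6): a.
Ratio test on column a — row 1: entry 0 ≤ 0; row 2: (4/3)/3 = 4/9. Minimum is 4/9 at row 2 (u2 leaves); pivot element 3.
After the second pivot the Z-row RHS is 28/3 − (-6)·(4/9) = 12.

12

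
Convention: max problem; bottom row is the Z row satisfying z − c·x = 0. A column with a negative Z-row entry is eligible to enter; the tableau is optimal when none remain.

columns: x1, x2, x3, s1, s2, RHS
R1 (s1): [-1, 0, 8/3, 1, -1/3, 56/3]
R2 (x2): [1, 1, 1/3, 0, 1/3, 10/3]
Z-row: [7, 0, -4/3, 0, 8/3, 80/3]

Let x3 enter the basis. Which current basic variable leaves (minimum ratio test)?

s1

Column x3 entries and ratios — s1: (56/3)/(8/3) = 7; x2: (10/3)/(1/3) = 10.
Smallest ratio is 7 in the row of s1, so s1 leaves.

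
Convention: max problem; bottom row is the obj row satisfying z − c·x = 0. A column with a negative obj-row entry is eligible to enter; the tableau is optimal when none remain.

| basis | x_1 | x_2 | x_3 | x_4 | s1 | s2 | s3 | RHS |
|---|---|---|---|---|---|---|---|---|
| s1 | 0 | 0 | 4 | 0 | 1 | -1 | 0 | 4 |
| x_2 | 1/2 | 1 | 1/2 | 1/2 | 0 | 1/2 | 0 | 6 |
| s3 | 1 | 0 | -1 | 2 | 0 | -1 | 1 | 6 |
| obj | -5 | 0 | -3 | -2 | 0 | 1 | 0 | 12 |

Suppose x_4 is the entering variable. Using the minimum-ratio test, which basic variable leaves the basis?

Column x_4 entries and ratios — s1: 0 ≤ 0, skip; x_2: 6/(1/2) = 12; s3: 6/2 = 3.
Smallest ratio is 3 in the row of s3, so s3 leaves.

s3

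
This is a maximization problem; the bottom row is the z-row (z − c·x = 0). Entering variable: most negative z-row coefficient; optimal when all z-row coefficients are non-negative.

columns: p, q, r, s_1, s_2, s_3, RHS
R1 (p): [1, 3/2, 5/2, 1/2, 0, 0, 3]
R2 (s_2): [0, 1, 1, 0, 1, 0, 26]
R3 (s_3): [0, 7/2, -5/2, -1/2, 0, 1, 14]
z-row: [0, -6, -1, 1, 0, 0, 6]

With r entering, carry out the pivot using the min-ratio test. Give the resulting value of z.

Ratio test on column r — row 1: 3/(5/2) = 6/5; row 2: 26/1 = 26; row 3: entry -5/2 ≤ 0. Minimum is 6/5 at row 1 (p leaves); pivot element 5/2.
Pivot on row 1; the z-row RHS becomes 6 − (-1)·(6/5) = 36/5.

36/5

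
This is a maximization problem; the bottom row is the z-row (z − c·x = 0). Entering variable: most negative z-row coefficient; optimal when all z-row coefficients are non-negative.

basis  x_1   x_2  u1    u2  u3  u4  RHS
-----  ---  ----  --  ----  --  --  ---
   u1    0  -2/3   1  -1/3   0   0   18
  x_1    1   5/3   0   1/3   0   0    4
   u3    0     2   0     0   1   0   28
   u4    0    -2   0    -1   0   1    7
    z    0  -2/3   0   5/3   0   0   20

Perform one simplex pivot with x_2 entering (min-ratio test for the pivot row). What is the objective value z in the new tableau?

108/5

Ratio test on column x_2 — row 1: entry -2/3 ≤ 0; row 2: 4/(5/3) = 12/5; row 3: 28/2 = 14; row 4: entry -2 ≤ 0. Minimum is 12/5 at row 2 (x_1 leaves); pivot element 5/3.
Pivot on row 2; the z-row RHS becomes 20 − (-2/3)·(12/5) = 108/5.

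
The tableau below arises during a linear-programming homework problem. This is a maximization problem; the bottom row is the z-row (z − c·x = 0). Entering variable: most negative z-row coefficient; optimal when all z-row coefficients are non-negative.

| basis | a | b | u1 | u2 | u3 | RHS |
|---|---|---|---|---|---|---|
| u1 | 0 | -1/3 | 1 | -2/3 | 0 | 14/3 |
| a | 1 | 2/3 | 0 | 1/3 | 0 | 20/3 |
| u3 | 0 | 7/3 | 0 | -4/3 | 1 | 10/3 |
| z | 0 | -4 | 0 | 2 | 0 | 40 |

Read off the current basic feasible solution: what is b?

0

b is not in the basis, so in the current basic feasible solution b = 0.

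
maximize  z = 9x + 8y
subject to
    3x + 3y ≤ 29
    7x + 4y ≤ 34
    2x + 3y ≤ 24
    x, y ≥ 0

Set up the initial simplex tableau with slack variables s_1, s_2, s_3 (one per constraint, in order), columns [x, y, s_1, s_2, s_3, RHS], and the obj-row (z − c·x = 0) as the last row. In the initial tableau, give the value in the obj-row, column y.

The obj-row carries the negated objective coefficients: the y entry is -8.

-8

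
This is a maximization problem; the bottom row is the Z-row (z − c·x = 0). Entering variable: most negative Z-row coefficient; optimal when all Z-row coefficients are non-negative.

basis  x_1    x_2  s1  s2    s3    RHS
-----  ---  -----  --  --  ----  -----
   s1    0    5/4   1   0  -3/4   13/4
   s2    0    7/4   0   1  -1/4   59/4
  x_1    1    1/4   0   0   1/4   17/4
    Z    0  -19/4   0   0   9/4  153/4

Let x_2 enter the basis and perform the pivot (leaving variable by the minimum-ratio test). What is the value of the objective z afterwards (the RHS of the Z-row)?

Ratio test on column x_2 — row 1: (13/4)/(5/4) = 13/5; row 2: (59/4)/(7/4) = 59/7; row 3: (17/4)/(1/4) = 17. Minimum is 13/5 at row 1 (s1 leaves); pivot element 5/4.
Pivot on row 1; the Z-row RHS becomes 153/4 − (-19/4)·(13/5) = 253/5.

253/5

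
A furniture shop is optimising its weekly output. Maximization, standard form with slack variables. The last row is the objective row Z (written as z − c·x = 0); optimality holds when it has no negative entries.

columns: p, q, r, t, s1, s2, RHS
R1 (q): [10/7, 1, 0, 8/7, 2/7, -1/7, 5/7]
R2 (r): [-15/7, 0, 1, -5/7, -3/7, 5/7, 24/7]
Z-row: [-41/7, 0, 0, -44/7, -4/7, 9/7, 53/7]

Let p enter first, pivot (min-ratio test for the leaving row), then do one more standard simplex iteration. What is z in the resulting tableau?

23/2

Ratio test on column p — row 1: (5/7)/(10/7) = 1/2; row 2: entry -15/7 ≤ 0. Minimum is 1/2 at row 1 (q leaves); pivot element 10/7.
Pivot on row 1; the Z-row RHS becomes 53/7 − (-41/7)·(1/2) = 21/2.
Next entering variable (most negative Z-row entry -8/5): t.
Ratio test on column t — row 1: (1/2)/(4/5) = 5/8; row 2: (9/2)/1 = 9/2. Minimum is 5/8 at row 1 (p leaves); pivot element 4/5.
After the second pivot the Z-row RHS is 21/2 − (-8/5)·(5/8) = 23/2.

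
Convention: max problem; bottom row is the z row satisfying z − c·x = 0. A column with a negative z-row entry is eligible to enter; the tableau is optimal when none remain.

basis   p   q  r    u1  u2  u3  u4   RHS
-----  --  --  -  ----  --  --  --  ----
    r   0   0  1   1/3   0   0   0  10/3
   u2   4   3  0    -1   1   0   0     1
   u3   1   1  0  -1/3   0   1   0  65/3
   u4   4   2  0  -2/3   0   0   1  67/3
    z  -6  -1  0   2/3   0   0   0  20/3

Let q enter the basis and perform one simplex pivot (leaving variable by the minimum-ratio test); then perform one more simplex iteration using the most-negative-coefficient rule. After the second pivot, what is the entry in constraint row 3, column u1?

Ratio test on column q — row 1: entry 0 ≤ 0; row 2: 1/3 = 1/3; row 3: (65/3)/1 = 65/3; row 4: (67/3)/2 = 67/6. Minimum is 1/3 at row 2 (u2 leaves); pivot element 3.
Divide row 2 by 3; eliminate column q from the other rows.
Second iteration: most negative z-row entry is -14/3 in column p, so p enters.
Ratio test on column p — row 1: entry 0 ≤ 0; row 2: (1/3)/(4/3) = 1/4; row 3: entry -1/3 ≤ 0; row 4: (65/3)/(4/3) = 65/4. Minimum is 1/4 at row 2 (q leaves); pivot element 4/3.
Divide row 2 by 4/3; eliminate column p from the other rows.
After both pivots, the entry at constraint row 3, column u1 is -1/12.

-1/12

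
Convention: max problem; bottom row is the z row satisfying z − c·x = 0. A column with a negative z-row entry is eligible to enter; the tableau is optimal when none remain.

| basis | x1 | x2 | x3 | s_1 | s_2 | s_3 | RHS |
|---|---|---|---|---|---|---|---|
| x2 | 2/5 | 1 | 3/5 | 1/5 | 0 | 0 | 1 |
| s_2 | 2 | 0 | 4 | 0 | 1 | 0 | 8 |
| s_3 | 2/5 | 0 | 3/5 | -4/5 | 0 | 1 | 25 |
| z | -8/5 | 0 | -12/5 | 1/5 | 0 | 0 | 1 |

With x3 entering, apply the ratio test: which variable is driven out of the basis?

x2

Column x3 entries and ratios — x2: 1/(3/5) = 5/3; s_2: 8/4 = 2; s_3: 25/(3/5) = 125/3.
Smallest ratio is 5/3 in the row of x2, so x2 leaves.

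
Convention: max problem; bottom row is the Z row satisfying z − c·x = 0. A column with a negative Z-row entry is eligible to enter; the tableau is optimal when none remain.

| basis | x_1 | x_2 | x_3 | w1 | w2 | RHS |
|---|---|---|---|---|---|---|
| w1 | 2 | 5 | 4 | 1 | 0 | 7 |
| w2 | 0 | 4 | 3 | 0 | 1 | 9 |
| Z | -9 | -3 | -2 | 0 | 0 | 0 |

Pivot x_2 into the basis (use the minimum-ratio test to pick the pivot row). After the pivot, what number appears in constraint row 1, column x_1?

Ratio test on column x_2 — row 1: 7/5 = 7/5; row 2: 9/4 = 9/4. Minimum is 7/5 at row 1 (w1 leaves); pivot element 5.
Divide row 1 by 5; eliminate column x_2 from the other rows.
In the new row 1, the x_1 entry is the old entry divided by the pivot: 2/5 = 2/5.

2/5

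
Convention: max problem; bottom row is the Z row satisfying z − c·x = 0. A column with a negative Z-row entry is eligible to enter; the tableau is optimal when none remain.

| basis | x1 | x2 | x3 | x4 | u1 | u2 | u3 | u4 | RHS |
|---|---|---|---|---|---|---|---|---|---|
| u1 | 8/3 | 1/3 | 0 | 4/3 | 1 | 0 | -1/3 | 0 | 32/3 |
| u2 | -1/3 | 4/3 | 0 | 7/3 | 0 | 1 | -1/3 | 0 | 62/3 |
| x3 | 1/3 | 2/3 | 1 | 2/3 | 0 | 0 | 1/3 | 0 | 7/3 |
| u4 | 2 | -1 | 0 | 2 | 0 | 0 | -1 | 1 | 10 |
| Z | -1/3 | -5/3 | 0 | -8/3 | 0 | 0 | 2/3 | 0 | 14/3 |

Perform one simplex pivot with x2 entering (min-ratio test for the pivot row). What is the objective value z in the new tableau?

21/2

Ratio test on column x2 — row 1: (32/3)/(1/3) = 32; row 2: (62/3)/(4/3) = 31/2; row 3: (7/3)/(2/3) = 7/2; row 4: entry -1 ≤ 0. Minimum is 7/2 at row 3 (x3 leaves); pivot element 2/3.
Pivot on row 3; the Z-row RHS becomes 14/3 − (-5/3)·(7/2) = 21/2.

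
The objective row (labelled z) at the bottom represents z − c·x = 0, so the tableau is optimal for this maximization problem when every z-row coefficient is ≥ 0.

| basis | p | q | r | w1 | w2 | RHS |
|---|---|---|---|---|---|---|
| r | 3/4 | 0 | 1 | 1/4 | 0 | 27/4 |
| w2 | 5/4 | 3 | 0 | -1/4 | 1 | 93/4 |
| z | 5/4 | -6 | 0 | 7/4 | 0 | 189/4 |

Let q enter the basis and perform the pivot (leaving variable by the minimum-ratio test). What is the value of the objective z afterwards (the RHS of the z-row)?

Ratio test on column q — row 1: entry 0 ≤ 0; row 2: (93/4)/3 = 31/4. Minimum is 31/4 at row 2 (w2 leaves); pivot element 3.
Pivot on row 2; the z-row RHS becomes 189/4 − (-6)·(31/4) = 375/4.

375/4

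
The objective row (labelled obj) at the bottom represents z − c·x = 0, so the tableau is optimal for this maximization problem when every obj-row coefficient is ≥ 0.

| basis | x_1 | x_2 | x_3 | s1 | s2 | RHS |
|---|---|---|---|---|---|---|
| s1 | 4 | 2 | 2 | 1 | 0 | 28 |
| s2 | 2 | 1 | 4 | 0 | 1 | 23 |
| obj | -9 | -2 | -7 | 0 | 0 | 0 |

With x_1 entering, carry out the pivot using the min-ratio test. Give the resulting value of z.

Ratio test on column x_1 — row 1: 28/4 = 7; row 2: 23/2 = 23/2. Minimum is 7 at row 1 (s1 leaves); pivot element 4.
Pivot on row 1; the obj-row RHS becomes 0 − (-9)·7 = 63.

63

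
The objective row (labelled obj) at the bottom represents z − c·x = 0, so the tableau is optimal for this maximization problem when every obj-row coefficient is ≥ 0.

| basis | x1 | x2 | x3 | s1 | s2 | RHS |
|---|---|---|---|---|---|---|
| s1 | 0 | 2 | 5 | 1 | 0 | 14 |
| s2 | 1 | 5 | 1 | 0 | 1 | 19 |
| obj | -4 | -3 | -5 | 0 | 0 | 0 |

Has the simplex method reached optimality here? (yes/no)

The obj-row has a negative entry -5 in column x3, so it is not optimal.

no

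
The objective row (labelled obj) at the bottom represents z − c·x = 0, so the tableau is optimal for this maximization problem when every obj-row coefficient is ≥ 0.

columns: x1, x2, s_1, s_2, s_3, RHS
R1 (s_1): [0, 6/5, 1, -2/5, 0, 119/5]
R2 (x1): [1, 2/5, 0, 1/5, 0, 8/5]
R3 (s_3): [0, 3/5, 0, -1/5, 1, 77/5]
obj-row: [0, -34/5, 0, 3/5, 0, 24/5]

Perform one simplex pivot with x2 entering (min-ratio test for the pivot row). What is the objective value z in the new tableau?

32

Ratio test on column x2 — row 1: (119/5)/(6/5) = 119/6; row 2: (8/5)/(2/5) = 4; row 3: (77/5)/(3/5) = 77/3. Minimum is 4 at row 2 (x1 leaves); pivot element 2/5.
Pivot on row 2; the obj-row RHS becomes 24/5 − (-34/5)·4 = 32.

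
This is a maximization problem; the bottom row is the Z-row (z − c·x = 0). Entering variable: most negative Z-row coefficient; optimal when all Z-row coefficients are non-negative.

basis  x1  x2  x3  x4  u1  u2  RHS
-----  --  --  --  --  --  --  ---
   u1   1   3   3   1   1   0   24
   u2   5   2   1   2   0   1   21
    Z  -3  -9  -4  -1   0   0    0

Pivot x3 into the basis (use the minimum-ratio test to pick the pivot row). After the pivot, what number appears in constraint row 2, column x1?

Ratio test on column x3 — row 1: 24/3 = 8; row 2: 21/1 = 21. Minimum is 8 at row 1 (u1 leaves); pivot element 3.
Divide row 1 by 3; eliminate column x3 from the other rows.
Row 2 update in column x1: 5 − 1·(1/3) = 14/3.

14/3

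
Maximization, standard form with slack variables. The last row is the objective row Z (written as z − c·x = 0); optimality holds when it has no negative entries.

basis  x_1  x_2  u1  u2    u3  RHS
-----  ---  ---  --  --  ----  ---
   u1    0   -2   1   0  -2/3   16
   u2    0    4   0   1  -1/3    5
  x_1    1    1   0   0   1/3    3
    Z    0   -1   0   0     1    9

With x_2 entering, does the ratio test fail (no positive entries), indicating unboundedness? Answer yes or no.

Column x_2 has positive entries in row(s) 2, 3, so the ratio test bounds it — not unbounded.

no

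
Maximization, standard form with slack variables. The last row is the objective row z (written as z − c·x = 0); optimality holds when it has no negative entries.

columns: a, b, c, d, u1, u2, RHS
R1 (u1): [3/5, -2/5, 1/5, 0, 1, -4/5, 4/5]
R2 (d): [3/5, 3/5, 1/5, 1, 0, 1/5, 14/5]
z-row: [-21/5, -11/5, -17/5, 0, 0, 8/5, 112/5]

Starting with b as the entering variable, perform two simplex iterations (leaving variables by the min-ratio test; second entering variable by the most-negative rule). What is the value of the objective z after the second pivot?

Ratio test on column b — row 1: entry -2/5 ≤ 0; row 2: (14/5)/(3/5) = 14/3. Minimum is 14/3 at row 2 (d leaves); pivot element 3/5.
Pivot on row 2; the z-row RHS becomes 112/5 − (-11/5)·(14/3) = 98/3.
Next entering variable (most negative z-row entry -8/3): c.
Ratio test on column c — row 1: (8/3)/(1/3) = 8; row 2: (14/3)/(1/3) = 14. Minimum is 8 at row 1 (u1 leaves); pivot element 1/3.
After the second pivot the z-row RHS is 98/3 − (-8/3)·8 = 54.

54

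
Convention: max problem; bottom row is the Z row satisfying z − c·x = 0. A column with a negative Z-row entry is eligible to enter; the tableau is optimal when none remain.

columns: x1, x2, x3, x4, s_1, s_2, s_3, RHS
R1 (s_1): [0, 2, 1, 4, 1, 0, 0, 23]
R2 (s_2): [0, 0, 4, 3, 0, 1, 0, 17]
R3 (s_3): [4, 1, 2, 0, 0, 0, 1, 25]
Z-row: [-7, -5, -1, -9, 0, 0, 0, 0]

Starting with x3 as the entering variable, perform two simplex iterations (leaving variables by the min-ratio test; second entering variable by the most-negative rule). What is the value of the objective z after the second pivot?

Ratio test on column x3 — row 1: 23/1 = 23; row 2: 17/4 = 17/4; row 3: 25/2 = 25/2. Minimum is 17/4 at row 2 (s_2 leaves); pivot element 4.
Pivot on row 2; the Z-row RHS becomes 0 − (-1)·(17/4) = 17/4.
Next entering variable (most negative Z-row entry -33/4): x4.
Ratio test on column x4 — row 1: (75/4)/(13/4) = 75/13; row 2: (17/4)/(3/4) = 17/3; row 3: entry -3/2 ≤ 0. Minimum is 17/3 at row 2 (x3 leaves); pivot element 3/4.
After the second pivot the Z-row RHS is 17/4 − (-33/4)·(17/3) = 51.

51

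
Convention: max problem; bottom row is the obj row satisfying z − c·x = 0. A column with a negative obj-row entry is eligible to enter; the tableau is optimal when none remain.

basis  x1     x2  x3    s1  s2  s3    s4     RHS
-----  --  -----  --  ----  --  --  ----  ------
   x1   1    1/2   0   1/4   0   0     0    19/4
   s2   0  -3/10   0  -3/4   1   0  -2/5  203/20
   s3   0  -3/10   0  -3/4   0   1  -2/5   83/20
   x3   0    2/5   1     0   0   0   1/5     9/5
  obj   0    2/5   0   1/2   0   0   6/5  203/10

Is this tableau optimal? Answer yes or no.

Every obj-row coefficient is ≥ 0, so the tableau is optimal.

yes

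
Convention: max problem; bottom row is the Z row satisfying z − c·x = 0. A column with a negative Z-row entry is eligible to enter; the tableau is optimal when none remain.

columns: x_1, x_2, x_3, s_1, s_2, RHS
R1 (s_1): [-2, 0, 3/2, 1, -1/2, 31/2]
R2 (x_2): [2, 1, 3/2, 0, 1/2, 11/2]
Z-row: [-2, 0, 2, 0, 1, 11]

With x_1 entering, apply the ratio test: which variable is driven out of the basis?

x_2

Column x_1 entries and ratios — s_1: -2 ≤ 0, skip; x_2: (11/2)/2 = 11/4.
Smallest ratio is 11/4 in the row of x_2, so x_2 leaves.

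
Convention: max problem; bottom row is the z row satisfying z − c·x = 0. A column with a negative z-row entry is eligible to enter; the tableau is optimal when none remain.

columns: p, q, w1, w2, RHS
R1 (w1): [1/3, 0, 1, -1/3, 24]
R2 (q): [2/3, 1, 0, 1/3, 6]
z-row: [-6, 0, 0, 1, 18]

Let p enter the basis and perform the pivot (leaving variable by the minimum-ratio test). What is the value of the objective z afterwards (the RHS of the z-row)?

72

Ratio test on column p — row 1: 24/(1/3) = 72; row 2: 6/(2/3) = 9. Minimum is 9 at row 2 (q leaves); pivot element 2/3.
Pivot on row 2; the z-row RHS becomes 18 − (-6)·9 = 72.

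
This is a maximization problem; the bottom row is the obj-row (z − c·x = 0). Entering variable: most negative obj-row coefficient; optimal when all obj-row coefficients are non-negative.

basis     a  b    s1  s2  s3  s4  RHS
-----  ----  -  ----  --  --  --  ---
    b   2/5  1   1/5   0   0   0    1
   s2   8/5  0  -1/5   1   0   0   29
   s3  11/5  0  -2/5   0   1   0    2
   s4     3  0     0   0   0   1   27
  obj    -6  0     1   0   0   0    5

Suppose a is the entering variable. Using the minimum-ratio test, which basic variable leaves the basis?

s3

Column a entries and ratios — b: 1/(2/5) = 5/2; s2: 29/(8/5) = 145/8; s3: 2/(11/5) = 10/11; s4: 27/3 = 9.
Smallest ratio is 10/11 in the row of s3, so s3 leaves.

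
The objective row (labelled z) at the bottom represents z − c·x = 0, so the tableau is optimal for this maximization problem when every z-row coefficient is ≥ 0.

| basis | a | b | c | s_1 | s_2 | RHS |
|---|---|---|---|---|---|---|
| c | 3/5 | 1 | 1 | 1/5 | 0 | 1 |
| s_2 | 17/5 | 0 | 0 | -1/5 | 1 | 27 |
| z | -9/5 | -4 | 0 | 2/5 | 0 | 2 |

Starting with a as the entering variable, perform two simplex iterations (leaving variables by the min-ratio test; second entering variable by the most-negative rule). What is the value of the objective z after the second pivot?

Ratio test on column a — row 1: 1/(3/5) = 5/3; row 2: 27/(17/5) = 135/17. Minimum is 5/3 at row 1 (c leaves); pivot element 3/5.
Pivot on row 1; the z-row RHS becomes 2 − (-9/5)·(5/3) = 5.
Next entering variable (most negative z-row entry -1): b.
Ratio test on column b — row 1: (5/3)/(5/3) = 1; row 2: entry -17/3 ≤ 0. Minimum is 1 at row 1 (a leaves); pivot element 5/3.
After the second pivot the z-row RHS is 5 − (-1)·1 = 6.

6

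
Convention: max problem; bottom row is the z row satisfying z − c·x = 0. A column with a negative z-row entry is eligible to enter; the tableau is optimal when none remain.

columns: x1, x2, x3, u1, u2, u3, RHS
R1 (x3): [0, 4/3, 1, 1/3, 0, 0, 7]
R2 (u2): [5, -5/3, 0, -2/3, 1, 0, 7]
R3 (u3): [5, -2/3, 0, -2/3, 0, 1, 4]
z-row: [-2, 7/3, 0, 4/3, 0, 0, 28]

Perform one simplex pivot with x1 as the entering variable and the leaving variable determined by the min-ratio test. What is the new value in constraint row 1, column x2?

Ratio test on column x1 — row 1: entry 0 ≤ 0; row 2: 7/5 = 7/5; row 3: 4/5 = 4/5. Minimum is 4/5 at row 3 (u3 leaves); pivot element 5.
Divide row 3 by 5; eliminate column x1 from the other rows.
Row 1 update in column x2: 4/3 − 0·(-2/15) = 4/3.

4/3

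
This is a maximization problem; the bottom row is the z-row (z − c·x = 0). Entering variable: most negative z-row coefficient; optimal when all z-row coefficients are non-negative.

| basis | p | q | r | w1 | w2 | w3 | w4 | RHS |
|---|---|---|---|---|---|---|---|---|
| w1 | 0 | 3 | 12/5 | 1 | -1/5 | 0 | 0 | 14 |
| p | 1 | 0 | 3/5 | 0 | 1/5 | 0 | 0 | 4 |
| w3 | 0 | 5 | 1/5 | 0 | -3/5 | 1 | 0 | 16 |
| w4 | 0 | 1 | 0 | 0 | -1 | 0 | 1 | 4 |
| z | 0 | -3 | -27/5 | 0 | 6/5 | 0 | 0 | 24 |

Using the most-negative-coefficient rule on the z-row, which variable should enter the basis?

Negative z-row entries: q: -3, r: -27/5.
The most negative is -27/5 in column r, so r enters.

r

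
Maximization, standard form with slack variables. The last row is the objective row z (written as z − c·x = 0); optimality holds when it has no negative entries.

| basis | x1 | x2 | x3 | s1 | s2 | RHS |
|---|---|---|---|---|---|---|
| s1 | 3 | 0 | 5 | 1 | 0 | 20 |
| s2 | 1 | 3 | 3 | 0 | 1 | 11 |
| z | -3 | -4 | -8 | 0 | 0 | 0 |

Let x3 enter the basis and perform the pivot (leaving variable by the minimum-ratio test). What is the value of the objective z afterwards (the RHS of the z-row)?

88/3

Ratio test on column x3 — row 1: 20/5 = 4; row 2: 11/3 = 11/3. Minimum is 11/3 at row 2 (s2 leaves); pivot element 3.
Pivot on row 2; the z-row RHS becomes 0 − (-8)·(11/3) = 88/3.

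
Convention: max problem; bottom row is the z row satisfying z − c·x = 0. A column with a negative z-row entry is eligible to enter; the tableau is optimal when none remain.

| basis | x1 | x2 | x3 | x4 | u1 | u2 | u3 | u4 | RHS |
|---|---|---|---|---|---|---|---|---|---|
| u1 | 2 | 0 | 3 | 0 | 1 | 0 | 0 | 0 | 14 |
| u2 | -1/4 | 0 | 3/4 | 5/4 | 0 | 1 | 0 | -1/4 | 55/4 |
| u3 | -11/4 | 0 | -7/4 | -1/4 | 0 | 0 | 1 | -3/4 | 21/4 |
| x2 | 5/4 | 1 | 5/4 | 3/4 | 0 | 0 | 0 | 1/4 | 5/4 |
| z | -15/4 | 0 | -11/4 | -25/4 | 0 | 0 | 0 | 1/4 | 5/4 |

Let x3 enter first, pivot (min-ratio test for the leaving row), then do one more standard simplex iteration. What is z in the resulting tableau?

Ratio test on column x3 — row 1: 14/3 = 14/3; row 2: (55/4)/(3/4) = 55/3; row 3: entry -7/4 ≤ 0; row 4: (5/4)/(5/4) = 1. Minimum is 1 at row 4 (x2 leaves); pivot element 5/4.
Pivot on row 4; the z-row RHS becomes 5/4 − (-11/4)·1 = 4.
Next entering variable (most negative z-row entry -23/5): x4.
Ratio test on column x4 — row 1: entry -9/5 ≤ 0; row 2: 13/(4/5) = 65/4; row 3: 7/(4/5) = 35/4; row 4: 1/(3/5) = 5/3. Minimum is 5/3 at row 4 (x3 leaves); pivot element 3/5.
After the second pivot the z-row RHS is 4 − (-23/5)·(5/3) = 35/3.

35/3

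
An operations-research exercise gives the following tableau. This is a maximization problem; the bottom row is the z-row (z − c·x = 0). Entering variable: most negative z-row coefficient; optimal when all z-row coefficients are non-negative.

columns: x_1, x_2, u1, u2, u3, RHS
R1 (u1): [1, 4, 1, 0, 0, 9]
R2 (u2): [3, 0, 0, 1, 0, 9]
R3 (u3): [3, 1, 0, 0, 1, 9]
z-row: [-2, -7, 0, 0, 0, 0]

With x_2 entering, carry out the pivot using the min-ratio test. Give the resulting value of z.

63/4

Ratio test on column x_2 — row 1: 9/4 = 9/4; row 2: entry 0 ≤ 0; row 3: 9/1 = 9. Minimum is 9/4 at row 1 (u1 leaves); pivot element 4.
Pivot on row 1; the z-row RHS becomes 0 − (-7)·(9/4) = 63/4.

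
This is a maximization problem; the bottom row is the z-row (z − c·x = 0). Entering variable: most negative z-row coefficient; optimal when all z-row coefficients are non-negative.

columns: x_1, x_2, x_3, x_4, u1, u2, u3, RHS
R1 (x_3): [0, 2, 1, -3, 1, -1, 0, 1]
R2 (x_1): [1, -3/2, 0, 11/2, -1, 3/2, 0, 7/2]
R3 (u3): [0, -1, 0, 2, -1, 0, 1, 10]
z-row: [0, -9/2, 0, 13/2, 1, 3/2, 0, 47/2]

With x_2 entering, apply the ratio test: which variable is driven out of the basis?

Column x_2 entries and ratios — x_3: 1/2 = 1/2; x_1: -3/2 ≤ 0, skip; u3: -1 ≤ 0, skip.
Smallest ratio is 1/2 in the row of x_3, so x_3 leaves.

x_3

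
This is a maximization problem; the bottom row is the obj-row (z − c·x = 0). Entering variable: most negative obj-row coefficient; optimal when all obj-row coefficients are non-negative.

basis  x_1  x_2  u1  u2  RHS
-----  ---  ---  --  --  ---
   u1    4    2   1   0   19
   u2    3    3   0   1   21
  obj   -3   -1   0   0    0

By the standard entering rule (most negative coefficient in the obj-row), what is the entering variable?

x_1

Negative obj-row entries: x_1: -3, x_2: -1.
The most negative is -3 in column x_1, so x_1 enters.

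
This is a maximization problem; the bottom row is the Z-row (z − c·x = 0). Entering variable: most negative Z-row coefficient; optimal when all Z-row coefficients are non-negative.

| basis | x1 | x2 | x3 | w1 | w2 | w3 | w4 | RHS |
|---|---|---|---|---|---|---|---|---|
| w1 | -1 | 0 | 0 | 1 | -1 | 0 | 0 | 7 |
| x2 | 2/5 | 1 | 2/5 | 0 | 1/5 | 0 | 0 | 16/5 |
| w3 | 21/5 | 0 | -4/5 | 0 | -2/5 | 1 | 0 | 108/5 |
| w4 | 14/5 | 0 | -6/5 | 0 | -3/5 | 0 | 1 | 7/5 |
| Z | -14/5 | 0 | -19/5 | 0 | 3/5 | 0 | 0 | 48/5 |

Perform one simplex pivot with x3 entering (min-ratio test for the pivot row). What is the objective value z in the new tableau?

40

Ratio test on column x3 — row 1: entry 0 ≤ 0; row 2: (16/5)/(2/5) = 8; row 3: entry -4/5 ≤ 0; row 4: entry -6/5 ≤ 0. Minimum is 8 at row 2 (x2 leaves); pivot element 2/5.
Pivot on row 2; the Z-row RHS becomes 48/5 − (-19/5)·8 = 40.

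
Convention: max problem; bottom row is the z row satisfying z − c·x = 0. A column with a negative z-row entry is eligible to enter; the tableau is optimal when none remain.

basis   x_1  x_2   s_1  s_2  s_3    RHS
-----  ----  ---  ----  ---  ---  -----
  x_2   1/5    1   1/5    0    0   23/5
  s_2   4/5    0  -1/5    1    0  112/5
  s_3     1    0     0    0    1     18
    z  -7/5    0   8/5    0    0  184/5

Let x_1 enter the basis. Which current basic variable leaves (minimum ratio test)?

s_3

Column x_1 entries and ratios — x_2: (23/5)/(1/5) = 23; s_2: (112/5)/(4/5) = 28; s_3: 18/1 = 18.
Smallest ratio is 18 in the row of s_3, so s_3 leaves.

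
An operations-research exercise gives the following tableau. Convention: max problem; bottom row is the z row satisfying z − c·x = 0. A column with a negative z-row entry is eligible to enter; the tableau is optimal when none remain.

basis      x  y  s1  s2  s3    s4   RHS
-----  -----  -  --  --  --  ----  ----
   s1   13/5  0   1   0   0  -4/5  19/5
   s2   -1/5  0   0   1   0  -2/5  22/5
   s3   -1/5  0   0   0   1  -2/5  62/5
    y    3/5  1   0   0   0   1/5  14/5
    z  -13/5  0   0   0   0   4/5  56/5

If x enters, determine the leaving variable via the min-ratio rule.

Column x entries and ratios — s1: (19/5)/(13/5) = 19/13; s2: -1/5 ≤ 0, skip; s3: -1/5 ≤ 0, skip; y: (14/5)/(3/5) = 14/3.
Smallest ratio is 19/13 in the row of s1, so s1 leaves.

s1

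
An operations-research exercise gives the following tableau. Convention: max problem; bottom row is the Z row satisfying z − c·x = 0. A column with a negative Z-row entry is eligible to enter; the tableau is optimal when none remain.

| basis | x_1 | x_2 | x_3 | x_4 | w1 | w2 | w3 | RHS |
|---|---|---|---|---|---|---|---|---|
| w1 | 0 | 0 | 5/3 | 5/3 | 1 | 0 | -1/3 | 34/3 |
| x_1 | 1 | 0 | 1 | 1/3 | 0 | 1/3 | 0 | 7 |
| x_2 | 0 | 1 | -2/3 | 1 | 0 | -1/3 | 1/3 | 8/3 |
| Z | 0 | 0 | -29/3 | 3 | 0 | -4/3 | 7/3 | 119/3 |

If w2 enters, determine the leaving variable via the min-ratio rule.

x_1

Column w2 entries and ratios — w1: 0 ≤ 0, skip; x_1: 7/(1/3) = 21; x_2: -1/3 ≤ 0, skip.
Smallest ratio is 21 in the row of x_1, so x_1 leaves.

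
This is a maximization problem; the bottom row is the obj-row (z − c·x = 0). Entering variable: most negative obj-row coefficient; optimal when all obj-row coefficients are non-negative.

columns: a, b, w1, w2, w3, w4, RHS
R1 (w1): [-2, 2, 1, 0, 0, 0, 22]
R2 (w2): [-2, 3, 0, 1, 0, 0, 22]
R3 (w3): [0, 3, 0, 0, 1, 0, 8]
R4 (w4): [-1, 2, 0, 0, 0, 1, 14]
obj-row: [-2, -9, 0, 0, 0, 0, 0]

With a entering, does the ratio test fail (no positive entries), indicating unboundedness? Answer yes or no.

Every constraint-row entry in column a is ≤ 0, so increasing a is unbounded.

yes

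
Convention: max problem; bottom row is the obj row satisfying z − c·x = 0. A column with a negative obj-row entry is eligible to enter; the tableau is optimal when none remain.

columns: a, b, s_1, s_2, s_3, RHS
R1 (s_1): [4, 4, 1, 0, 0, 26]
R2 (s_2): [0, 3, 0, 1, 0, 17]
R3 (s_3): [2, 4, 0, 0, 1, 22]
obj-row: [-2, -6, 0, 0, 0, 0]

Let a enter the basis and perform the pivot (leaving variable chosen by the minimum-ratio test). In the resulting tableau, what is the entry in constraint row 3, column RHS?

Ratio test on column a — row 1: 26/4 = 13/2; row 2: entry 0 ≤ 0; row 3: 22/2 = 11. Minimum is 13/2 at row 1 (s_1 leaves); pivot element 4.
Divide row 1 by 4; eliminate column a from the other rows.
Row 3 update in column RHS: 22 − 2·(13/2) = 9.

9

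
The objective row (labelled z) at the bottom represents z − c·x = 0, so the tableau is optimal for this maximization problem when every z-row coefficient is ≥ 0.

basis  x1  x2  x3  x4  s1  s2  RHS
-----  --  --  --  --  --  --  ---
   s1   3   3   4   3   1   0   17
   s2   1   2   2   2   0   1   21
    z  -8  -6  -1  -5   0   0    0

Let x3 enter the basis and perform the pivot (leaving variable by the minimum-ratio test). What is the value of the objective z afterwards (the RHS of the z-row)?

17/4

Ratio test on column x3 — row 1: 17/4 = 17/4; row 2: 21/2 = 21/2. Minimum is 17/4 at row 1 (s1 leaves); pivot element 4.
Pivot on row 1; the z-row RHS becomes 0 − (-1)·(17/4) = 17/4.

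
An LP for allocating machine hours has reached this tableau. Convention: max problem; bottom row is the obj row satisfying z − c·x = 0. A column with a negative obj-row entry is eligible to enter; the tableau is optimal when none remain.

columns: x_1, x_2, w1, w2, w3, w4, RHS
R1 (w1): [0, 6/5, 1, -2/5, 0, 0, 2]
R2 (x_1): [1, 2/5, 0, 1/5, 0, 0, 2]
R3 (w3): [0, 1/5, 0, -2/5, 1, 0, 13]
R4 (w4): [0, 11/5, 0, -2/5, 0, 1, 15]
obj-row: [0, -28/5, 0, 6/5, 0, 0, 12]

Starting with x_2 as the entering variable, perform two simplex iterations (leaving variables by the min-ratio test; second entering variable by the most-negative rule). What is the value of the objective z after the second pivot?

Ratio test on column x_2 — row 1: 2/(6/5) = 5/3; row 2: 2/(2/5) = 5; row 3: 13/(1/5) = 65; row 4: 15/(11/5) = 75/11. Minimum is 5/3 at row 1 (w1 leaves); pivot element 6/5.
Pivot on row 1; the obj-row RHS becomes 12 − (-28/5)·(5/3) = 64/3.
Next entering variable (most negative obj-row entry -2/3): w2.
Ratio test on column w2 — row 1: entry -1/3 ≤ 0; row 2: (4/3)/(1/3) = 4; row 3: entry -1/3 ≤ 0; row 4: (34/3)/(1/3) = 34. Minimum is 4 at row 2 (x_1 leaves); pivot element 1/3.
After the second pivot the obj-row RHS is 64/3 − (-2/3)·4 = 24.

24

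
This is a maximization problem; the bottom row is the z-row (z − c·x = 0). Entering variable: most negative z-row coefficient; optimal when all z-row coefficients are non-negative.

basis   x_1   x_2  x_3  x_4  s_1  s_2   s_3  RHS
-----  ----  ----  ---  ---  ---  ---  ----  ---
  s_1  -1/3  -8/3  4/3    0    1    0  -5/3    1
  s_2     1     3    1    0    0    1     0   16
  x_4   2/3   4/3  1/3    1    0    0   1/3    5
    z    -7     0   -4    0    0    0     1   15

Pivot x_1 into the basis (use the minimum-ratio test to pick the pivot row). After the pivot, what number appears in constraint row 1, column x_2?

-2

Ratio test on column x_1 — row 1: entry -1/3 ≤ 0; row 2: 16/1 = 16; row 3: 5/(2/3) = 15/2. Minimum is 15/2 at row 3 (x_4 leaves); pivot element 2/3.
Divide row 3 by 2/3; eliminate column x_1 from the other rows.
Row 1 update in column x_2: -8/3 − (-1/3)·2 = -2.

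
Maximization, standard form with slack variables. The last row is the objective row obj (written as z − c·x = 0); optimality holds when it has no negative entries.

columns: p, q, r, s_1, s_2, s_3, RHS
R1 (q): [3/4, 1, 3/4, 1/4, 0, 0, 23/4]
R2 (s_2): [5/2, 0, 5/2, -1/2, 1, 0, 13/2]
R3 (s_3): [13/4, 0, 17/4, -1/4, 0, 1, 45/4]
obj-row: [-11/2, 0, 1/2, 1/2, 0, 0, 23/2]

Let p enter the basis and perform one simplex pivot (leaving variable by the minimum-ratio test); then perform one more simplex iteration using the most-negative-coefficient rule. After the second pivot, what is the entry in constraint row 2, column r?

3/2

Ratio test on column p — row 1: (23/4)/(3/4) = 23/3; row 2: (13/2)/(5/2) = 13/5; row 3: (45/4)/(13/4) = 45/13. Minimum is 13/5 at row 2 (s_2 leaves); pivot element 5/2.
Divide row 2 by 5/2; eliminate column p from the other rows.
Second iteration: most negative obj-row entry is -3/5 in column s_1, so s_1 enters.
Ratio test on column s_1 — row 1: (19/5)/(2/5) = 19/2; row 2: entry -1/5 ≤ 0; row 3: (14/5)/(2/5) = 7. Minimum is 7 at row 3 (s_3 leaves); pivot element 2/5.
Divide row 3 by 2/5; eliminate column s_1 from the other rows.
After both pivots, the entry at constraint row 2, column r is 3/2.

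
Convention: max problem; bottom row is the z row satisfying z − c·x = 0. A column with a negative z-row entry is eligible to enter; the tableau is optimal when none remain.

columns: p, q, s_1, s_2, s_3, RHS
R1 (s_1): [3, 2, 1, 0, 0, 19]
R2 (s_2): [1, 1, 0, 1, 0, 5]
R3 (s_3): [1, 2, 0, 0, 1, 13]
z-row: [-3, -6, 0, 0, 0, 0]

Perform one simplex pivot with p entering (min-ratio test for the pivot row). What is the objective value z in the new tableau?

15

Ratio test on column p — row 1: 19/3 = 19/3; row 2: 5/1 = 5; row 3: 13/1 = 13. Minimum is 5 at row 2 (s_2 leaves); pivot element 1.
Pivot on row 2; the z-row RHS becomes 0 − (-3)·5 = 15.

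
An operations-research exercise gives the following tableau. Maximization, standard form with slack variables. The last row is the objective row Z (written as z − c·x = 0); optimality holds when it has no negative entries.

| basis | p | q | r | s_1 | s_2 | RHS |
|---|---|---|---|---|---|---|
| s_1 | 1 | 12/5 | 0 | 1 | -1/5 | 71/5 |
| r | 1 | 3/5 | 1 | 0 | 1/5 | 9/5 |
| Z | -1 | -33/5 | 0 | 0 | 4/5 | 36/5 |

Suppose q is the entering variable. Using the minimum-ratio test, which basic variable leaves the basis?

r

Column q entries and ratios — s_1: (71/5)/(12/5) = 71/12; r: (9/5)/(3/5) = 3.
Smallest ratio is 3 in the row of r, so r leaves.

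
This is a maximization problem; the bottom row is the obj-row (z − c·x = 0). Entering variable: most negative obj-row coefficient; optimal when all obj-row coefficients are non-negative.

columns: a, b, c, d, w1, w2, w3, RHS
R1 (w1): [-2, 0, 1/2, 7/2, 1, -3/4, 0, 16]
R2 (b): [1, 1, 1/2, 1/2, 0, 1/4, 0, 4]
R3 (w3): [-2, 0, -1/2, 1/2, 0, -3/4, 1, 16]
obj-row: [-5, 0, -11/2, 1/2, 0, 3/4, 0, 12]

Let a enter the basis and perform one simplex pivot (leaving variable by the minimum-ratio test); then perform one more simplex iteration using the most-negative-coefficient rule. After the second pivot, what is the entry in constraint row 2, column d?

1

Ratio test on column a — row 1: entry -2 ≤ 0; row 2: 4/1 = 4; row 3: entry -2 ≤ 0. Minimum is 4 at row 2 (b leaves); pivot element 1.
Divide row 2 by 1; eliminate column a from the other rows.
Second iteration: most negative obj-row entry is -3 in column c, so c enters.
Ratio test on column c — row 1: 24/(3/2) = 16; row 2: 4/(1/2) = 8; row 3: 24/(1/2) = 48. Minimum is 8 at row 2 (a leaves); pivot element 1/2.
Divide row 2 by 1/2; eliminate column c from the other rows.
After both pivots, the entry at constraint row 2, column d is 1.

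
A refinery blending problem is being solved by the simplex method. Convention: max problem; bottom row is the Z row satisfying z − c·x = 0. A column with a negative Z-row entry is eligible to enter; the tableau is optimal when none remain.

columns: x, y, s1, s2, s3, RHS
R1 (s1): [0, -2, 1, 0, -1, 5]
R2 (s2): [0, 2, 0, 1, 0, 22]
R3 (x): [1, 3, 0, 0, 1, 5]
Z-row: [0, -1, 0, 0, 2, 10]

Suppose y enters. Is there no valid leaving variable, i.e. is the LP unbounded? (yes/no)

no

Column y has positive entries in row(s) 2, 3, so the ratio test bounds it — not unbounded.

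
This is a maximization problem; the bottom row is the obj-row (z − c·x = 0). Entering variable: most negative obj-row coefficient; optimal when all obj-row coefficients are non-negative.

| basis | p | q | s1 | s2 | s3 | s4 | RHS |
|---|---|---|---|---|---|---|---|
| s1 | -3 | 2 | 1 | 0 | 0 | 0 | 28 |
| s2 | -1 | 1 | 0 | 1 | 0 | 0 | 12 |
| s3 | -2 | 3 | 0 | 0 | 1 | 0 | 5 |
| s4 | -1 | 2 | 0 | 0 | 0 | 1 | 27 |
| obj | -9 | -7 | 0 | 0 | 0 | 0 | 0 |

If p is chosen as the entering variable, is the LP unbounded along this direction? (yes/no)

Every constraint-row entry in column p is ≤ 0, so increasing p is unbounded.

yes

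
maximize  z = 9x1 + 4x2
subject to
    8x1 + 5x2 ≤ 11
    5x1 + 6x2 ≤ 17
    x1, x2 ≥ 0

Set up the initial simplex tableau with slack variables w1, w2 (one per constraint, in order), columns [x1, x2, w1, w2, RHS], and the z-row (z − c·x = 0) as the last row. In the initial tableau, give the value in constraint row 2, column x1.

5

Constraint 2 has coefficient 5 on x1.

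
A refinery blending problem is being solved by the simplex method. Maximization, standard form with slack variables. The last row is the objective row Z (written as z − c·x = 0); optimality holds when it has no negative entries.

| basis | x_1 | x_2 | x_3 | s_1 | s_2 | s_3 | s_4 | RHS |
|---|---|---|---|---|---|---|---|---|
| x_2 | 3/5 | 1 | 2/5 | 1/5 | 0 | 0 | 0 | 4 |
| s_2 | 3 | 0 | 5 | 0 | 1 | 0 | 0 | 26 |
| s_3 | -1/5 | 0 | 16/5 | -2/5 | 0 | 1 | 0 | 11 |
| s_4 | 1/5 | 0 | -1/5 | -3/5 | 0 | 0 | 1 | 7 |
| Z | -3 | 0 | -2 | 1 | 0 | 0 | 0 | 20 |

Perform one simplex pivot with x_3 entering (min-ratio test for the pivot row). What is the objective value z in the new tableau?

Ratio test on column x_3 — row 1: 4/(2/5) = 10; row 2: 26/5 = 26/5; row 3: 11/(16/5) = 55/16; row 4: entry -1/5 ≤ 0. Minimum is 55/16 at row 3 (s_3 leaves); pivot element 16/5.
Pivot on row 3; the Z-row RHS becomes 20 − (-2)·(55/16) = 215/8.

215/8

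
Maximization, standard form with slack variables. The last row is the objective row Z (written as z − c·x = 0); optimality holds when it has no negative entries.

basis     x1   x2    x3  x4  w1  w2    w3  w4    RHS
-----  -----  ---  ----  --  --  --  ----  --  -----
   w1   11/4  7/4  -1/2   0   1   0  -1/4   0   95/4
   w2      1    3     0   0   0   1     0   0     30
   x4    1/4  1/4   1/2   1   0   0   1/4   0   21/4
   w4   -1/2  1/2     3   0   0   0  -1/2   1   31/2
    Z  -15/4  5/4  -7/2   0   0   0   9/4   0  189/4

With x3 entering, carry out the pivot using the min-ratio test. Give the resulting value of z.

Ratio test on column x3 — row 1: entry -1/2 ≤ 0; row 2: entry 0 ≤ 0; row 3: (21/4)/(1/2) = 21/2; row 4: (31/2)/3 = 31/6. Minimum is 31/6 at row 4 (w4 leaves); pivot element 3.
Pivot on row 4; the Z-row RHS becomes 189/4 − (-7/2)·(31/6) = 196/3.

196/3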